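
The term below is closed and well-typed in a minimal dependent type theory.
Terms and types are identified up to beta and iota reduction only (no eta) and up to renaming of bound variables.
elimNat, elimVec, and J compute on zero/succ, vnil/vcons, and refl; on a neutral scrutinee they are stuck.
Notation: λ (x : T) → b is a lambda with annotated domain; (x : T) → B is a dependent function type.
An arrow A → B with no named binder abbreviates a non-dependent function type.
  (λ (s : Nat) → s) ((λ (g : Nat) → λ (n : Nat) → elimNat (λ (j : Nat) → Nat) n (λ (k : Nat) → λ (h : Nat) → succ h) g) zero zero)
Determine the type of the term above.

type:
  Nat


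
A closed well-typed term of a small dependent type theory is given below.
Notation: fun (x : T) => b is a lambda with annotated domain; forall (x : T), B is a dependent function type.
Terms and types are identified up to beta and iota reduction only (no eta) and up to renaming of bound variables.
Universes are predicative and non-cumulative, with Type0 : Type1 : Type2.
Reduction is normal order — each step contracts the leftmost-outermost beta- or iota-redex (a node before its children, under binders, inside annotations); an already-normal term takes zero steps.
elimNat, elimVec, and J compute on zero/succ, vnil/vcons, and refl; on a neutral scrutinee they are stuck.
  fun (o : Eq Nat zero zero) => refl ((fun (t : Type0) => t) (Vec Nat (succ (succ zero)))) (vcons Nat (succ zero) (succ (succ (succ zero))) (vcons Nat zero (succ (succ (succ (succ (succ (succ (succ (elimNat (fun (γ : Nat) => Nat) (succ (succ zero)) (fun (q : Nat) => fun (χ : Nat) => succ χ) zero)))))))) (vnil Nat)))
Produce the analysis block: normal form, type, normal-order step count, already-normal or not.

reduced normal form:
  fun (o : Eq Nat zero zero) => refl (Vec Nat (succ (succ zero))) (vcons Nat (succ zero) (succ (succ (succ zero))) (vcons Nat zero (succ (succ (succ (succ (succ (succ (succ (succ (succ zero))))))))) (vnil Nat)))
inferred type:
  forall (o : Eq Nat zero zero), Eq (Vec Nat (succ (succ zero))) (vcons Nat (succ zero) (succ (succ (succ zero))) (vcons Nat zero (succ (succ (succ (succ (succ (succ (succ (succ (succ zero))))))))) (vnil Nat))) (vcons Nat (succ zero) (succ (succ (succ zero))) (vcons Nat zero (succ (succ (succ (succ (succ (succ (succ (succ (succ zero))))))))) (vnil Nat)))
steps to reach normal form (normal order): 2
term was already normal: no
first contracted redex: a beta-redex


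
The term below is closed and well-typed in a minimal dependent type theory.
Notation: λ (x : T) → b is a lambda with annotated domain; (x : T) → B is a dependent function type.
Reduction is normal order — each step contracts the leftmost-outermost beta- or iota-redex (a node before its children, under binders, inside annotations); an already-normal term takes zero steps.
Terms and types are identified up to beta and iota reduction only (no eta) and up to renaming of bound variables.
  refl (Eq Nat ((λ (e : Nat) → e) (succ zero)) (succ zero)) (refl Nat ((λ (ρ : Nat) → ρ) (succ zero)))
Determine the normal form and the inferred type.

resulting normal form:
  refl (Eq Nat (succ zero) (succ zero)) (refl Nat (succ zero))
inferred type:
  Eq (Eq Nat (succ zero) (succ zero)) (refl Nat (succ zero)) (refl Nat (succ zero))
observation: 2 normal-order steps separate the term from its normal form.


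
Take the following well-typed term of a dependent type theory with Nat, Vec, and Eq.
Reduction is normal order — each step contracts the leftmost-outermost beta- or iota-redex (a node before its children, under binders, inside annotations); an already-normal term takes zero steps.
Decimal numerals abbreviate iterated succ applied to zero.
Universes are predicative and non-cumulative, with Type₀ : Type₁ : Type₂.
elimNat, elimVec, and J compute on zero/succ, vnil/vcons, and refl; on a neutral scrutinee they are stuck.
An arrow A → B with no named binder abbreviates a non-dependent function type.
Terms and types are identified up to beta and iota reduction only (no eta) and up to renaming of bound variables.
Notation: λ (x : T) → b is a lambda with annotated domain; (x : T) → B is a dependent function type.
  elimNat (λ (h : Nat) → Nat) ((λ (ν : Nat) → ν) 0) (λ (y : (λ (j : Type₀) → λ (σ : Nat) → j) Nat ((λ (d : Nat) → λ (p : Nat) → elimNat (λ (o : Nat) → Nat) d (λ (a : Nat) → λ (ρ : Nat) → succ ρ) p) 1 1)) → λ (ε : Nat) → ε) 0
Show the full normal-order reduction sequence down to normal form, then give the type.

normal-order reduction:
  elimNat (λ (h : Nat) → Nat) ((λ (ν : Nat) → ν) 0) (λ (y : (λ (j : Type₀) → λ (σ : Nat) → j) Nat ((λ (d : Nat) → λ (p : Nat) → elimNat (λ (o : Nat) → Nat) d (λ (a : Nat) → λ (ρ : Nat) → succ ρ) p) 1 1)) → λ (ε : Nat) → ε) 0
  ~> (λ (h : Nat) → h) 0
  ~> 0
the term's type:
  Nat


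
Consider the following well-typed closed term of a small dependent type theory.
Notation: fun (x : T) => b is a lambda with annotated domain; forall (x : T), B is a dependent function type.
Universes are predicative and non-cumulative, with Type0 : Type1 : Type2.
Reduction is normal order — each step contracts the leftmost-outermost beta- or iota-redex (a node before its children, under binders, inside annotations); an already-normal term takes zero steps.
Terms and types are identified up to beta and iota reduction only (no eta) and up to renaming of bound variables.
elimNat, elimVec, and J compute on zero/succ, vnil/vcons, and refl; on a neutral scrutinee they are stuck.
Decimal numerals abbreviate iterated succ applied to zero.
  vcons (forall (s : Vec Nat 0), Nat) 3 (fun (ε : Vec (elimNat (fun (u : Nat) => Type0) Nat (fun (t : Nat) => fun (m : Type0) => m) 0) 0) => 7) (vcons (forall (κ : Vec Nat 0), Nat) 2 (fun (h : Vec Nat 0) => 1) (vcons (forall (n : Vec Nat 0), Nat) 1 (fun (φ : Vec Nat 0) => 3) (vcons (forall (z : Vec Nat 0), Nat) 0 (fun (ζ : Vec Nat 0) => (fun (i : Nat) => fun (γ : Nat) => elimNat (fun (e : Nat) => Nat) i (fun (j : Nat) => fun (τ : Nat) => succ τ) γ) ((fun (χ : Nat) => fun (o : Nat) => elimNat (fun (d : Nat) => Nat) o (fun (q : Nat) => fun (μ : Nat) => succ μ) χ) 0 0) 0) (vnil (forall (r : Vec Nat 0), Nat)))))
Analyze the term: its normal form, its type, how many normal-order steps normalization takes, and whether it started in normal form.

resulting normal form:
  vcons (forall (s : Vec Nat 0), Nat) 3 (fun (ε : Vec Nat 0) => 7) (vcons (forall (u : Vec Nat 0), Nat) 2 (fun (t : Vec Nat 0) => 1) (vcons (forall (m : Vec Nat 0), Nat) 1 (fun (κ : Vec Nat 0) => 3) (vcons (forall (h : Vec Nat 0), Nat) 0 (fun (n : Vec Nat 0) => 0) (vnil (forall (φ : Vec Nat 0), Nat)))))
type:
  Vec (forall (s : Vec Nat 0), Nat) 4
normal-order step count: 7
started in normal form: no
first contracted redex: an elimNat iota-redex


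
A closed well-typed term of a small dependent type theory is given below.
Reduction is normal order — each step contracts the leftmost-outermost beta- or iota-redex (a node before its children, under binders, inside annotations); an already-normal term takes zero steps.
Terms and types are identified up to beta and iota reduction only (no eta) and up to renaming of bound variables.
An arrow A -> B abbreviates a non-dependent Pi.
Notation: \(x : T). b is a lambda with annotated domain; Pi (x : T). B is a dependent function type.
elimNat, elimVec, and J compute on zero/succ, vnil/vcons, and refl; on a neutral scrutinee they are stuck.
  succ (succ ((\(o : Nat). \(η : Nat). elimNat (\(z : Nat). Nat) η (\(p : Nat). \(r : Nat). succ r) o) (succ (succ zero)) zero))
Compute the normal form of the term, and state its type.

reduced normal form:
  succ (succ (succ (succ zero)))
type:
  Nat


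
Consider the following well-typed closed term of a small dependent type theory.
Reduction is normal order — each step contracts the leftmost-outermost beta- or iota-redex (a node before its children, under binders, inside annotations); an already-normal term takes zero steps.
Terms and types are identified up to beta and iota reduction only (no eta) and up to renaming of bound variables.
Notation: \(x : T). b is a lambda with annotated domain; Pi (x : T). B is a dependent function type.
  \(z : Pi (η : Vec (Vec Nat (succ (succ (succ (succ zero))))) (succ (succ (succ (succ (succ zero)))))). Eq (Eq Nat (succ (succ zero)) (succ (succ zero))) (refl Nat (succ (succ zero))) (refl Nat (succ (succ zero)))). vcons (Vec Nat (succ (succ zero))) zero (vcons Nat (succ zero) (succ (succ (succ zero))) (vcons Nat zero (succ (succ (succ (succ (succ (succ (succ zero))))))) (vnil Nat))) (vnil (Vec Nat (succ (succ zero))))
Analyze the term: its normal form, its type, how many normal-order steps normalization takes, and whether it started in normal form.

resulting normal form:
  \(z : Pi (η : Vec (Vec Nat (succ (succ (succ (succ zero))))) (succ (succ (succ (succ (succ zero)))))). Eq (Eq Nat (succ (succ zero)) (succ (succ zero))) (refl Nat (succ (succ zero))) (refl Nat (succ (succ zero)))). vcons (Vec Nat (succ (succ zero))) zero (vcons Nat (succ zero) (succ (succ (succ zero))) (vcons Nat zero (succ (succ (succ (succ (succ (succ (succ zero))))))) (vnil Nat))) (vnil (Vec Nat (succ (succ zero))))
type:
  Pi (z : Pi (η : Vec (Vec Nat (succ (succ (succ (succ zero))))) (succ (succ (succ (succ (succ zero)))))). Eq (Eq Nat (succ (succ zero)) (succ (succ zero))) (refl Nat (succ (succ zero))) (refl Nat (succ (succ zero)))). Vec (Vec Nat (succ (succ zero))) (succ zero)
normal-order step count: 0
started in normal form: yes


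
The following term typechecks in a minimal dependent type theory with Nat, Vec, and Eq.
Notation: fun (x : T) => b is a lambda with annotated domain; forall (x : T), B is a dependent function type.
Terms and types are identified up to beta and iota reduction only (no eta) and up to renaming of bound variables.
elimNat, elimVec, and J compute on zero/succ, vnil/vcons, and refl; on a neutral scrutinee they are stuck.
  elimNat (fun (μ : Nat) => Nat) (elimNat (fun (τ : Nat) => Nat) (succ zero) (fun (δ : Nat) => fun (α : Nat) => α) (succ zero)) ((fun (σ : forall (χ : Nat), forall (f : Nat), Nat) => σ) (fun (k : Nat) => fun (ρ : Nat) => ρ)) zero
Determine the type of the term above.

inferred type:
  Nat


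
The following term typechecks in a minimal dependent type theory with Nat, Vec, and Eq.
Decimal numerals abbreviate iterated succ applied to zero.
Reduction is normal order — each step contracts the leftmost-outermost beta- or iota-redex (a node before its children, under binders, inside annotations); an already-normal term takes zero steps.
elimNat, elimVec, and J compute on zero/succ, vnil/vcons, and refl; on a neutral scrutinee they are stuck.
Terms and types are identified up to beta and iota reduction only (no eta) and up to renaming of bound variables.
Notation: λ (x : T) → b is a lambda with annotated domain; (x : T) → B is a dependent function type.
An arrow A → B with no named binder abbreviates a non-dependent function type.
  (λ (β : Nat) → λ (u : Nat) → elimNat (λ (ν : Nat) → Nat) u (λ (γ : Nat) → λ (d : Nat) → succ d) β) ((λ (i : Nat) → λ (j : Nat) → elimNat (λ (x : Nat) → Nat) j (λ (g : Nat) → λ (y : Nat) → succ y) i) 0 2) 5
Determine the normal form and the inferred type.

normal form:
  7
the term's type:
  Nat
observation: normalization takes exactly 12 steps under the normal-order strategy.


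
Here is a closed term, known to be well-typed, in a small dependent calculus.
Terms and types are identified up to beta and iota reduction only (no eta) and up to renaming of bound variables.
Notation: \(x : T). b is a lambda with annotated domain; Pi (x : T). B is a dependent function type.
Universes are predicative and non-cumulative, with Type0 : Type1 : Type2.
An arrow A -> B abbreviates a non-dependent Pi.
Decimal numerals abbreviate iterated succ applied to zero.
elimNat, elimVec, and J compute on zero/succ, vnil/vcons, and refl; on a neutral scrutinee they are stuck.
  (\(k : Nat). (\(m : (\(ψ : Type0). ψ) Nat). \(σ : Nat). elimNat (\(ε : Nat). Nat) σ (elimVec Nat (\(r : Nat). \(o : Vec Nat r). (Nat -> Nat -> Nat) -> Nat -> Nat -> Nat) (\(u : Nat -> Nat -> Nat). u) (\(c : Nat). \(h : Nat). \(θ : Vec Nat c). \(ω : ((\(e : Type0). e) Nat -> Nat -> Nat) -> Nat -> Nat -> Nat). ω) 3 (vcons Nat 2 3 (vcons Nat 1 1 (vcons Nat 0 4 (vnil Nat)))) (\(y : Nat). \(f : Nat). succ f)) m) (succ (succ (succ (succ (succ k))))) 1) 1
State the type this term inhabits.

inferred type:
  Nat


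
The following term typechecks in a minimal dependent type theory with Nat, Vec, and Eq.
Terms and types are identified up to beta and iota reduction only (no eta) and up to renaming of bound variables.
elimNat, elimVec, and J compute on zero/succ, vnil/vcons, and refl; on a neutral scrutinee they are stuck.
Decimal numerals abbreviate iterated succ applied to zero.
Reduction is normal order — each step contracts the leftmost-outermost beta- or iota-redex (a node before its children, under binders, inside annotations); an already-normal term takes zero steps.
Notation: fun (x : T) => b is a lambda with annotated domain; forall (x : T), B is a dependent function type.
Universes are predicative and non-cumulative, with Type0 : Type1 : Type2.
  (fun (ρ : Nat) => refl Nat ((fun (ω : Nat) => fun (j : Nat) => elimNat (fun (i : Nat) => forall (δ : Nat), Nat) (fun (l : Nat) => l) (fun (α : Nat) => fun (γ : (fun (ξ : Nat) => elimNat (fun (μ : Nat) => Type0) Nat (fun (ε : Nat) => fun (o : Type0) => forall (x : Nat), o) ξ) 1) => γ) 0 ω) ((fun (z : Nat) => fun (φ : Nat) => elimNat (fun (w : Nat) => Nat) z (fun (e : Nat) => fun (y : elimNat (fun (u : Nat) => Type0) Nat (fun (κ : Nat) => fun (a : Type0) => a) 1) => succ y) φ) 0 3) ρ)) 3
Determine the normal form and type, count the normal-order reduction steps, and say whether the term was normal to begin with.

resulting normal form:
  refl Nat 3
type:
  Eq Nat 3 3
steps to reach normal form (normal order): 17
term was already normal: no
first contracted redex: a beta-redex


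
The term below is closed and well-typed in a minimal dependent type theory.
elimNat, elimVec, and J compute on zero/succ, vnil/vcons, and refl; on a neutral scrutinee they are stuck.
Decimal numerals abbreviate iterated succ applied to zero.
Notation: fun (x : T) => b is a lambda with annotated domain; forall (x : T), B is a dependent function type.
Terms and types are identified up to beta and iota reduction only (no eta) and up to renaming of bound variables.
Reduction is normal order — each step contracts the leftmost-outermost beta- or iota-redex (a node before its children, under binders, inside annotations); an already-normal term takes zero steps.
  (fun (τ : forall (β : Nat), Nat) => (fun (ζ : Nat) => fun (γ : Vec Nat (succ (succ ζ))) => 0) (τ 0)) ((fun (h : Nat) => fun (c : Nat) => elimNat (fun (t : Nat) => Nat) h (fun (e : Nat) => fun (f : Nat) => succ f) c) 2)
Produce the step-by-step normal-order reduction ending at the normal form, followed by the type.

reduction (normal order):
  (fun (τ : forall (β : Nat), Nat) => (fun (ζ : Nat) => fun (γ : Vec Nat (succ (succ ζ))) => 0) (τ 0)) ((fun (h : Nat) => fun (c : Nat) => elimNat (fun (t : Nat) => Nat) h (fun (e : Nat) => fun (f : Nat) => succ f) c) 2)
  ~> (fun (τ : Nat) => fun (β : Vec Nat (succ (succ τ))) => 0) ((fun (ζ : Nat) => fun (γ : Nat) => elimNat (fun (h : Nat) => Nat) ζ (fun (c : Nat) => fun (t : Nat) => succ t) γ) 2 0)
  ~> fun (τ : Vec Nat (succ (succ ((fun (β : Nat) => fun (ζ : Nat) => elimNat (fun (γ : Nat) => Nat) β (fun (h : Nat) => fun (c : Nat) => succ c) ζ) 2 0)))) => 0
  ~> fun (τ : Vec Nat (succ (succ ((fun (β : Nat) => elimNat (fun (ζ : Nat) => Nat) 2 (fun (γ : Nat) => fun (h : Nat) => succ h) β) 0)))) => 0
  ~> fun (τ : Vec Nat (succ (succ (elimNat (fun (β : Nat) => Nat) 2 (fun (ζ : Nat) => fun (γ : Nat) => succ γ) 0)))) => 0
  ~> fun (τ : Vec Nat 4) => 0
type:
  forall (τ : Vec Nat 4), Nat


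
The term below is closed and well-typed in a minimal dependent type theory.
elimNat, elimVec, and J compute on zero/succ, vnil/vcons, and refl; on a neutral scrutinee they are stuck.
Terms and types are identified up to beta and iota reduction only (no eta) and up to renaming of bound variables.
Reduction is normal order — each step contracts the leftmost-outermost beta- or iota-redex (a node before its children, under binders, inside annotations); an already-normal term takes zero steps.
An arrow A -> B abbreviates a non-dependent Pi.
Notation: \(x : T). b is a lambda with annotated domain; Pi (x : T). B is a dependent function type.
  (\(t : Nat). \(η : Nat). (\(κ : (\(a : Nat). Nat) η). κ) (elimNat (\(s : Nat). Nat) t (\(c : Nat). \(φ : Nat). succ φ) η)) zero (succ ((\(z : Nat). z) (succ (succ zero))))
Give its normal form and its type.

normal form:
  succ (succ (succ zero))
inferred type:
  Nat
observation: the leftmost-outermost redex is a beta-redex, and normalization takes 14 steps.


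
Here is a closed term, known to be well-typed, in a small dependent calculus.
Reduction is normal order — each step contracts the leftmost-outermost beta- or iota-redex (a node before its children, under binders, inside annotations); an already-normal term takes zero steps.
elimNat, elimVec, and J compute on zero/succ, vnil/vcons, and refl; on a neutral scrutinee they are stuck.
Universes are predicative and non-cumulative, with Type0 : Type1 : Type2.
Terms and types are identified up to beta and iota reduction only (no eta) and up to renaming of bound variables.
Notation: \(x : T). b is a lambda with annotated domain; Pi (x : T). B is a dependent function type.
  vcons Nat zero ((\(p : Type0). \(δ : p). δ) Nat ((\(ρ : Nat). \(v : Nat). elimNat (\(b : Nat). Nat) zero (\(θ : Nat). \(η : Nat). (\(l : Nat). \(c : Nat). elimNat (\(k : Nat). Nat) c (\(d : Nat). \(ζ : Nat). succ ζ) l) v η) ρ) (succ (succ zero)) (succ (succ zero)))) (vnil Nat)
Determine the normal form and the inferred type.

normal form:
  vcons Nat zero (succ (succ (succ (succ zero)))) (vnil Nat)
the term's type:
  Vec Nat (succ zero)
observation: 29 normal-order steps separate the term from its normal form.


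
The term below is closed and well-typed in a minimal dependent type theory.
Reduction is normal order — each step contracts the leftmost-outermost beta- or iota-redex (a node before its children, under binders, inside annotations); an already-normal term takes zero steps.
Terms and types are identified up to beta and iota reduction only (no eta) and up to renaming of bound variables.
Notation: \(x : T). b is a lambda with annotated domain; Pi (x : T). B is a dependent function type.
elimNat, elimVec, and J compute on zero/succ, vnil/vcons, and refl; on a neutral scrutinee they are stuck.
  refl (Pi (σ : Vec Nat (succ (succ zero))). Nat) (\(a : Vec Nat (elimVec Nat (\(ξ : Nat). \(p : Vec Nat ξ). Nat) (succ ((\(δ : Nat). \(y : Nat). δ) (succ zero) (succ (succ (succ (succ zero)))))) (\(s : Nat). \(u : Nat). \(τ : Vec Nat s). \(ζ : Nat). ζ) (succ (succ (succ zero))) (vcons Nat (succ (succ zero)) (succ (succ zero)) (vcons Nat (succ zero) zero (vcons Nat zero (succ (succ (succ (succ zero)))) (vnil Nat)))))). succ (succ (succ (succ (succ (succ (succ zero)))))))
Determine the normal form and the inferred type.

resulting normal form:
  refl (Pi (σ : Vec Nat (succ (succ zero))). Nat) (\(a : Vec Nat (succ (succ zero))). succ (succ (succ (succ (succ (succ (succ zero)))))))
the term's type:
  Eq (Pi (σ : Vec Nat (succ (succ zero))). Nat) (\(a : Vec Nat (succ (succ zero))). succ (succ (succ (succ (succ (succ (succ zero))))))) (\(ξ : Vec Nat (succ (succ zero))). succ (succ (succ (succ (succ (succ (succ zero)))))))


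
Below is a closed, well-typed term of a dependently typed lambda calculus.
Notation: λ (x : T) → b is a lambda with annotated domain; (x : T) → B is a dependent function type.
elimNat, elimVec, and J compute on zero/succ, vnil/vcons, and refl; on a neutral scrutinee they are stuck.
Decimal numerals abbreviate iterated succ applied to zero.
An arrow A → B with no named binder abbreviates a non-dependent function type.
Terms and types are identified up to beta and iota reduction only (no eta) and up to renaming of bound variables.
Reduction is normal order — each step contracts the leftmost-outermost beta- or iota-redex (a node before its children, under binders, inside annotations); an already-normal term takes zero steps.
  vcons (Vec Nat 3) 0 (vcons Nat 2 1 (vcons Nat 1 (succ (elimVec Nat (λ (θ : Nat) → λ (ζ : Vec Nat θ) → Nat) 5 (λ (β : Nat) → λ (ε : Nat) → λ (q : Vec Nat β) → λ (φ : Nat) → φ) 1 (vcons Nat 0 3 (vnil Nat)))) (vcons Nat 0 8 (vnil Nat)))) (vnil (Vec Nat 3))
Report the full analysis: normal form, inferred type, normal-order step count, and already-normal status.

reduced normal form:
  vcons (Vec Nat 3) 0 (vcons Nat 2 1 (vcons Nat 1 6 (vcons Nat 0 8 (vnil Nat)))) (vnil (Vec Nat 3))
inferred type:
  Vec (Vec Nat 3) 1
reduction steps (normal order): 6
term was already normal: no
first contracted redex: an elimVec iota-redex


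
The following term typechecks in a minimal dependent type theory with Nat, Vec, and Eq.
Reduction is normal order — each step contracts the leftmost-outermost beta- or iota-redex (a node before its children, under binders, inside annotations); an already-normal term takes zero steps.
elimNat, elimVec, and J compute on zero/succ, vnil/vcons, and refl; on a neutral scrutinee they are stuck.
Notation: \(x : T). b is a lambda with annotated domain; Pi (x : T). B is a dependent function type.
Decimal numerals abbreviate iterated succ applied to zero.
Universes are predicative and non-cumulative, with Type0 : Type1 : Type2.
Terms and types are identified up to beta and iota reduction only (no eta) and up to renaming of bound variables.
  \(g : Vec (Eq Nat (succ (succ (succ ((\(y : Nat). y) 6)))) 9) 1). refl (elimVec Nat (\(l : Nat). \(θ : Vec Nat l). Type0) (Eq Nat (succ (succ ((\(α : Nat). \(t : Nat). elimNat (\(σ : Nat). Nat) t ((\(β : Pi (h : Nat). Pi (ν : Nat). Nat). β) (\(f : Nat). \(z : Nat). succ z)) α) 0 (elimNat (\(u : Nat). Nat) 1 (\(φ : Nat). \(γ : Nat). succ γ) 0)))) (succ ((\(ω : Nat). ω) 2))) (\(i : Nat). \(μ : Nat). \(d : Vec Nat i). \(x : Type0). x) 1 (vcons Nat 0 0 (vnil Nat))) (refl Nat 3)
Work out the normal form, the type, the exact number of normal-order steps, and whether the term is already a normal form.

reduced normal form:
  \(g : Vec (Eq Nat 9 9) 1). refl (Eq Nat 3 3) (refl Nat 3)
inferred type:
  Pi (g : Vec (Eq Nat 9 9) 1). Eq (Eq Nat 3 3) (refl Nat 3) (refl Nat 3)
steps to reach normal form (normal order): 12
already normal: no
first contracted redex: a beta-redex


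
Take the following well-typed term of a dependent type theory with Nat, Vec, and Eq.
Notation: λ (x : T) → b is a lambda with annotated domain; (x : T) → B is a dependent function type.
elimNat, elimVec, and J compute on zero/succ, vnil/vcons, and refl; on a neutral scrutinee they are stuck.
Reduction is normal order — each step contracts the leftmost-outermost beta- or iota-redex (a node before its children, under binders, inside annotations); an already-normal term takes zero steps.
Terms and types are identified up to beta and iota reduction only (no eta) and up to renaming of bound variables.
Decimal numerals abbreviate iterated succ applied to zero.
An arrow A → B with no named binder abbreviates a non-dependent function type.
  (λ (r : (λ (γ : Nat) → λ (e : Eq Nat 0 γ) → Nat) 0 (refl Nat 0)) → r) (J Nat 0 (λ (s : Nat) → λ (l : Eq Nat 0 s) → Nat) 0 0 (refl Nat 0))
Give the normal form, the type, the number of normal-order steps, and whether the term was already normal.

reduced normal form:
  0
the term's type:
  Nat
normal-order step count: 2
started in normal form: no
first contracted redex: a beta-redex


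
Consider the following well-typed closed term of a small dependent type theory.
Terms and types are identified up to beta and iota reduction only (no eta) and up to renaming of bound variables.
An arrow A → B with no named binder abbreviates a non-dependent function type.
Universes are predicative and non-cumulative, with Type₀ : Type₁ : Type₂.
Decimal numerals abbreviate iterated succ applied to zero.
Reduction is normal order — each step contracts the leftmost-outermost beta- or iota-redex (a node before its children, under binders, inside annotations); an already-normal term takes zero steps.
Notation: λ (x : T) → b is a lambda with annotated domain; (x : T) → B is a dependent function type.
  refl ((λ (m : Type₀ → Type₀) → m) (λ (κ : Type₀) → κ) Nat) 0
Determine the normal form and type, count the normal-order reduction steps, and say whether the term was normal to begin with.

reduced normal form:
  refl Nat 0
type:
  Eq Nat 0 0
normal-order step count: 2
started in normal form: no
first contracted redex: a beta-redex


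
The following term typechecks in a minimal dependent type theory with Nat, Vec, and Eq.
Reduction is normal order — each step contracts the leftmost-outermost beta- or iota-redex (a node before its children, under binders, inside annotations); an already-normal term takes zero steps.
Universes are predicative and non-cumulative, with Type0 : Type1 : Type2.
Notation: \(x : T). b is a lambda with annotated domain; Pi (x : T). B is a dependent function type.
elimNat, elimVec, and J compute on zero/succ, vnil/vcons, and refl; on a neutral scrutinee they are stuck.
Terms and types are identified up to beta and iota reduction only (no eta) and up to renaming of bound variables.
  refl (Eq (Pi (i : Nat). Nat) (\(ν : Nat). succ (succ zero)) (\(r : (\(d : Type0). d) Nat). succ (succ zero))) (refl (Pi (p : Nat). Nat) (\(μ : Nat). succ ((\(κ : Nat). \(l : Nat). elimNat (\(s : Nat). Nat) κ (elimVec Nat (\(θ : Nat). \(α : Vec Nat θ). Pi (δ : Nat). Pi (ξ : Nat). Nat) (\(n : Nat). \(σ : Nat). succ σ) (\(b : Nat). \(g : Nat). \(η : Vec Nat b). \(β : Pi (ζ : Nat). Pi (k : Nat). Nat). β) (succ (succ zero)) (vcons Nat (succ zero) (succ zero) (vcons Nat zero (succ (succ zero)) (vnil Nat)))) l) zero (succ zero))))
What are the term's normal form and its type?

reduced normal form:
  refl (Eq (Pi (i : Nat). Nat) (\(ν : Nat). succ (succ zero)) (\(r : Nat). succ (succ zero))) (refl (Pi (d : Nat). Nat) (\(p : Nat). succ (succ zero)))
type:
  Eq (Eq (Pi (i : Nat). Nat) (\(ν : Nat). succ (succ zero)) (\(r : Nat). succ (succ zero))) (refl (Pi (d : Nat). Nat) (\(p : Nat). succ (succ zero))) (refl (Pi (μ : Nat). Nat) (\(κ : Nat). succ (succ zero)))
observation: reduction starts at a beta-redex, and 18 normal-order steps reach the normal form.


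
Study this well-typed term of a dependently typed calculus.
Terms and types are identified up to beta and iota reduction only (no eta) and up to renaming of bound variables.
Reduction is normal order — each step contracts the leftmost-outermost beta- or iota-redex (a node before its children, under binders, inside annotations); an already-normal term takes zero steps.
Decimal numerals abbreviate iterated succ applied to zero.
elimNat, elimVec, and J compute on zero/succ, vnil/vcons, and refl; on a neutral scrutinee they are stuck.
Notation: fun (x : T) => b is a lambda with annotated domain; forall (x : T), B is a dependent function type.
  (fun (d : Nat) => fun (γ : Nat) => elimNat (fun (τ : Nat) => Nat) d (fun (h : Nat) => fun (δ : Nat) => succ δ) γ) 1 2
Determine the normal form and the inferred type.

resulting normal form:
  3
type:
  Nat
observation: reduction starts at a beta-redex, and 9 normal-order steps reach the normal form.


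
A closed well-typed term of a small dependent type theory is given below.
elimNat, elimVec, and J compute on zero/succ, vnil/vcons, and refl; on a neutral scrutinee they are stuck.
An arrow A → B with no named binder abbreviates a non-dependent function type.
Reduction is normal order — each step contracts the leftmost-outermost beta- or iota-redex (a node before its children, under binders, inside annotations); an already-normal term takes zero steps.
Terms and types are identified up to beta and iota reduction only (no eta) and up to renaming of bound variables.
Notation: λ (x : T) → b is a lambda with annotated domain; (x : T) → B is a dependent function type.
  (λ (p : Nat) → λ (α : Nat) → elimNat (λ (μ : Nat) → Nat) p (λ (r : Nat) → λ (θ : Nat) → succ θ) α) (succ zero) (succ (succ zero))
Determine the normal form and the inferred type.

resulting normal form:
  succ (succ (succ zero))
the term's type:
  Nat


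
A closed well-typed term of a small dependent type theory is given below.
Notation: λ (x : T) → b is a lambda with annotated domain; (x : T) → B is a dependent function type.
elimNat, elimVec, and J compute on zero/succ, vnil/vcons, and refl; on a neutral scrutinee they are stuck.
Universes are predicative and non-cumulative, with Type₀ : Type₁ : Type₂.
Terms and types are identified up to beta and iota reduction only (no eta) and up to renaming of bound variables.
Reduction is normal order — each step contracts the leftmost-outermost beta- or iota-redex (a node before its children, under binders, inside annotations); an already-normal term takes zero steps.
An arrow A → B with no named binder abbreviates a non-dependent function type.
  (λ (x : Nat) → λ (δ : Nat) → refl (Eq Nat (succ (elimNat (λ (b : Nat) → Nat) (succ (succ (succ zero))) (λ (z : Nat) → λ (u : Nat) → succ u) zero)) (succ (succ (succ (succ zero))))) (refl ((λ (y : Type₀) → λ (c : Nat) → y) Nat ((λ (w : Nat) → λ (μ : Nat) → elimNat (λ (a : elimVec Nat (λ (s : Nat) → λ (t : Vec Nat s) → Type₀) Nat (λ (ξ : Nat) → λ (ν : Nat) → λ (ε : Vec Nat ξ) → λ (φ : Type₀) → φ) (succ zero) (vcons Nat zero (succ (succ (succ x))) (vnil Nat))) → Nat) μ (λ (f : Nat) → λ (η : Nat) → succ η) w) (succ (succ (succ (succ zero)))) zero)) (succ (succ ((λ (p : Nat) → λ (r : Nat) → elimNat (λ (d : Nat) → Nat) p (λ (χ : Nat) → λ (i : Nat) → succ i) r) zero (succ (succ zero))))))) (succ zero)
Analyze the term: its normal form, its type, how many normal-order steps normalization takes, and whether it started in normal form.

reduced normal form:
  λ (x : Nat) → refl (Eq Nat (succ (succ (succ (succ zero)))) (succ (succ (succ (succ zero))))) (refl Nat (succ (succ (succ (succ zero)))))
the term's type:
  Nat → Eq (Eq Nat (succ (succ (succ (succ zero)))) (succ (succ (succ (succ zero))))) (refl Nat (succ (succ (succ (succ zero))))) (refl Nat (succ (succ (succ (succ zero)))))
normal-order step count: 13
started in normal form: no
first redex: a beta-redex


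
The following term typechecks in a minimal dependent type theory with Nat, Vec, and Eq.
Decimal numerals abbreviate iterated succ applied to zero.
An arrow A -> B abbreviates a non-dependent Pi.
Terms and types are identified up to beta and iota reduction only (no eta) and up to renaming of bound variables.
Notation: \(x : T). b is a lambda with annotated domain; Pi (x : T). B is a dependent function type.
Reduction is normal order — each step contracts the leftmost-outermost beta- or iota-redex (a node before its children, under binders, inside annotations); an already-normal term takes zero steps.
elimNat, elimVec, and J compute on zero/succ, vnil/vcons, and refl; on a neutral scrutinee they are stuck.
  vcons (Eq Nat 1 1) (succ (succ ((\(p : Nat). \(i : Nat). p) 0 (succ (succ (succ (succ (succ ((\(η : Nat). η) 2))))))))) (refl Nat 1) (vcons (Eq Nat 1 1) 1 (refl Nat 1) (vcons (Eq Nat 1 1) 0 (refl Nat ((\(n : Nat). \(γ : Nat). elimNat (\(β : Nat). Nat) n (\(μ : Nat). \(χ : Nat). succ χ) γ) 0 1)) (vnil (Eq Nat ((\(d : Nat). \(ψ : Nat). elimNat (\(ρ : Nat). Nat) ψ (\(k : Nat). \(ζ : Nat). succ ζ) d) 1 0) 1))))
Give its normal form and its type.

reduced normal form:
  vcons (Eq Nat 1 1) 2 (refl Nat 1) (vcons (Eq Nat 1 1) 1 (refl Nat 1) (vcons (Eq Nat 1 1) 0 (refl Nat 1) (vnil (Eq Nat 1 1))))
inferred type:
  Vec (Eq Nat 1 1) 3


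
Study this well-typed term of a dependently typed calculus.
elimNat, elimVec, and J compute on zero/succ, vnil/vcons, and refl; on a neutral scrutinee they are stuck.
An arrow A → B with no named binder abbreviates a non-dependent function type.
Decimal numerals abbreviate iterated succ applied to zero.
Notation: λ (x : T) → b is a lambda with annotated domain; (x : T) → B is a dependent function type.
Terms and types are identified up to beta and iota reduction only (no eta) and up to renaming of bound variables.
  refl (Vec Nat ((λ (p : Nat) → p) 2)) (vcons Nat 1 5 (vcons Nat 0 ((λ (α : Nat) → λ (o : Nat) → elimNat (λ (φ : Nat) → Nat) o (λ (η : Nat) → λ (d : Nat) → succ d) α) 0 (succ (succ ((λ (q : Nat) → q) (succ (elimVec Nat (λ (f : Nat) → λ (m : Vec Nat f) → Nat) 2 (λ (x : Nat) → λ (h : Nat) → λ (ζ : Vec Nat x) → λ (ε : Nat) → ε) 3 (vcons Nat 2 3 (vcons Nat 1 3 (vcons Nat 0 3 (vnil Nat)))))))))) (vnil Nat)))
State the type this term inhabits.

type:
  Eq (Vec Nat 2) (vcons Nat 1 5 (vcons Nat 0 5 (vnil Nat))) (vcons Nat 1 5 (vcons Nat 0 5 (vnil Nat)))


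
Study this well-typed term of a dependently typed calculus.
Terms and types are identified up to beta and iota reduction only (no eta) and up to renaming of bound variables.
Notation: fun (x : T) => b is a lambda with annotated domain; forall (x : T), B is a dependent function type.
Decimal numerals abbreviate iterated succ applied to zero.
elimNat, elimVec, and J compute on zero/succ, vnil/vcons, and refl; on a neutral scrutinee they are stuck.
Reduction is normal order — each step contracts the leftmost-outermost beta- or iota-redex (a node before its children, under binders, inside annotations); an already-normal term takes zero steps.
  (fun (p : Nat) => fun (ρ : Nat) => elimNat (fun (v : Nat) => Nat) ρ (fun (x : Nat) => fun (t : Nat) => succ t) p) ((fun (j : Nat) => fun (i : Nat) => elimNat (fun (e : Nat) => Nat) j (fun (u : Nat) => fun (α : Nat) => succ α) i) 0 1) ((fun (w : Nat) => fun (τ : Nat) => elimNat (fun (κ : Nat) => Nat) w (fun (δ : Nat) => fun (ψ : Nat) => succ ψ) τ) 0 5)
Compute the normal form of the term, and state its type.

resulting normal form:
  6
inferred type:
  Nat
observation: the leftmost-outermost redex is a beta-redex, and normalization takes 30 steps.


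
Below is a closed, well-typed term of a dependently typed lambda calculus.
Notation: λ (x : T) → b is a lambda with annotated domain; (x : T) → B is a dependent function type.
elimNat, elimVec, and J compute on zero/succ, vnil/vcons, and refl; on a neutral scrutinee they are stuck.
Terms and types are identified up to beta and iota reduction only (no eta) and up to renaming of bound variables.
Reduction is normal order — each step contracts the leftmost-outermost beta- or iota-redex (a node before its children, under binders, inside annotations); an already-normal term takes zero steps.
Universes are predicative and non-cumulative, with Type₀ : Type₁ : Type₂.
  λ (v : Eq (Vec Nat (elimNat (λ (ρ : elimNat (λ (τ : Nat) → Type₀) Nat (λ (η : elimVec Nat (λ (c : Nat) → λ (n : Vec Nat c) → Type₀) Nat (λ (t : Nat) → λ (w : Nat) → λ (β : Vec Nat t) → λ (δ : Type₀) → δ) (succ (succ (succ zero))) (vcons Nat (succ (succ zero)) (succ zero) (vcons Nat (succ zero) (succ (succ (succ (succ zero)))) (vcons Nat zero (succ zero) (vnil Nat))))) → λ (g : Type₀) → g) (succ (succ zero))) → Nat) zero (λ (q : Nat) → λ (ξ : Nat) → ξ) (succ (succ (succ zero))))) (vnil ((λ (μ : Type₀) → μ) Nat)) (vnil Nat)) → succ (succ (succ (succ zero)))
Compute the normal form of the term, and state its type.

reduced normal form:
  λ (v : Eq (Vec Nat zero) (vnil Nat) (vnil Nat)) → succ (succ (succ (succ zero)))
type:
  (v : Eq (Vec Nat zero) (vnil Nat) (vnil Nat)) → Nat
observation: the leftmost-outermost redex is an elimNat iota-redex, and normalization takes 11 steps.


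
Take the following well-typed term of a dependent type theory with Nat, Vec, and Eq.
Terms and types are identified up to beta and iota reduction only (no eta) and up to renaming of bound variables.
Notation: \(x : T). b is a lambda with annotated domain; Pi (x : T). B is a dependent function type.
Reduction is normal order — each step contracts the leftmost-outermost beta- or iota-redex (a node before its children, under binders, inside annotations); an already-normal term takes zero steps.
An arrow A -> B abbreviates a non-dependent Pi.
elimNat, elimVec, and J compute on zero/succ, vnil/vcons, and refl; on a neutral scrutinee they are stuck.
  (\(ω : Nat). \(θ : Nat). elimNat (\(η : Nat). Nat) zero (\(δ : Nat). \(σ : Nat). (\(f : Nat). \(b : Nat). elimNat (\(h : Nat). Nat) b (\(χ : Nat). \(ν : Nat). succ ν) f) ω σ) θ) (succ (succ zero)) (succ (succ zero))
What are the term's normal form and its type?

reduced normal form:
  succ (succ (succ (succ zero)))
type:
  Nat
observation: normalization takes exactly 27 steps under the normal-order strategy.


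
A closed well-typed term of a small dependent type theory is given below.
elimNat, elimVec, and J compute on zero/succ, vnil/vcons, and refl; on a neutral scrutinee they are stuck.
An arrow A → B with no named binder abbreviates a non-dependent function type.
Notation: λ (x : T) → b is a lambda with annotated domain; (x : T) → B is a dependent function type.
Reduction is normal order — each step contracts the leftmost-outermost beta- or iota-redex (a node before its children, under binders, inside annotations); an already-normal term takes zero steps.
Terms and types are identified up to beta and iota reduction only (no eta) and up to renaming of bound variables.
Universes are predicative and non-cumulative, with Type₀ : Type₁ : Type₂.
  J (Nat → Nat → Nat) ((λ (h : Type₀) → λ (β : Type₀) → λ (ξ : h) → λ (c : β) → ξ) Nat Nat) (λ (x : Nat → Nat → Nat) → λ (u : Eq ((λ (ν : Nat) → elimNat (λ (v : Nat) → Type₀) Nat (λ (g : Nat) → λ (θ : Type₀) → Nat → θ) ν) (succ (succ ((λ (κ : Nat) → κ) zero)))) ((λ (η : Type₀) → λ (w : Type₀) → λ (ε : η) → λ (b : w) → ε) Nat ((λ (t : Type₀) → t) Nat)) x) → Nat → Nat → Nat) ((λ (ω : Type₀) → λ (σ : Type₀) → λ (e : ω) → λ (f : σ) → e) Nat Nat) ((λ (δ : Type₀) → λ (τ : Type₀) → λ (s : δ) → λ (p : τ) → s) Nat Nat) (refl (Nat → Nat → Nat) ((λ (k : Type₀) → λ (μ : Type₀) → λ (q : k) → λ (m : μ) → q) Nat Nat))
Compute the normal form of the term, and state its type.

resulting normal form:
  λ (h : Nat) → λ (β : Nat) → h
inferred type:
  Nat → Nat → Nat


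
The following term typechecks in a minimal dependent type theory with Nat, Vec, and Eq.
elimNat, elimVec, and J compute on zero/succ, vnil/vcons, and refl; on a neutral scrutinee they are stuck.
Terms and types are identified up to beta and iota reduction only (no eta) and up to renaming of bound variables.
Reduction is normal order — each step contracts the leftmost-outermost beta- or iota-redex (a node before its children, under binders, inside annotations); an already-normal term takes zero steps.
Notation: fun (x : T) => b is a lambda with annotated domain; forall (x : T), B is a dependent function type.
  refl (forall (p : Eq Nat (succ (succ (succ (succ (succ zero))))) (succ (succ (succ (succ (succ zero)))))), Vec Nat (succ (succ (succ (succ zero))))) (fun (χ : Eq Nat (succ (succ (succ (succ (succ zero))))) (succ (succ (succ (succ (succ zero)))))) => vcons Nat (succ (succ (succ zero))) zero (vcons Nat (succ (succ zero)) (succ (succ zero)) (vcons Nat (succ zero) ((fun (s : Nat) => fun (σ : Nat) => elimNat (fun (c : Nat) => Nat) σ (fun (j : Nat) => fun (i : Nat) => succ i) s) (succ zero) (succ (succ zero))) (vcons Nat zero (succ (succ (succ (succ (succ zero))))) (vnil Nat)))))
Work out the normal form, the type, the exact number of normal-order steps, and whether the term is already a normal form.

normal form:
  refl (forall (p : Eq Nat (succ (succ (succ (succ (succ zero))))) (succ (succ (succ (succ (succ zero)))))), Vec Nat (succ (succ (succ (succ zero))))) (fun (χ : Eq Nat (succ (succ (succ (succ (succ zero))))) (succ (succ (succ (succ (succ zero)))))) => vcons Nat (succ (succ (succ zero))) zero (vcons Nat (succ (succ zero)) (succ (succ zero)) (vcons Nat (succ zero) (succ (succ (succ zero))) (vcons Nat zero (succ (succ (succ (succ (succ zero))))) (vnil Nat)))))
type:
  Eq (forall (p : Eq Nat (succ (succ (succ (succ (succ zero))))) (succ (succ (succ (succ (succ zero)))))), Vec Nat (succ (succ (succ (succ zero))))) (fun (χ : Eq Nat (succ (succ (succ (succ (succ zero))))) (succ (succ (succ (succ (succ zero)))))) => vcons Nat (succ (succ (succ zero))) zero (vcons Nat (succ (succ zero)) (succ (succ zero)) (vcons Nat (succ zero) (succ (succ (succ zero))) (vcons Nat zero (succ (succ (succ (succ (succ zero))))) (vnil Nat))))) (fun (s : Eq Nat (succ (succ (succ (succ (succ zero))))) (succ (succ (succ (succ (succ zero)))))) => vcons Nat (succ (succ (succ zero))) zero (vcons Nat (succ (succ zero)) (succ (succ zero)) (vcons Nat (succ zero) (succ (succ (succ zero))) (vcons Nat zero (succ (succ (succ (succ (succ zero))))) (vnil Nat)))))
normal-order step count: 6
started in normal form: no
first redex: a beta-redex
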